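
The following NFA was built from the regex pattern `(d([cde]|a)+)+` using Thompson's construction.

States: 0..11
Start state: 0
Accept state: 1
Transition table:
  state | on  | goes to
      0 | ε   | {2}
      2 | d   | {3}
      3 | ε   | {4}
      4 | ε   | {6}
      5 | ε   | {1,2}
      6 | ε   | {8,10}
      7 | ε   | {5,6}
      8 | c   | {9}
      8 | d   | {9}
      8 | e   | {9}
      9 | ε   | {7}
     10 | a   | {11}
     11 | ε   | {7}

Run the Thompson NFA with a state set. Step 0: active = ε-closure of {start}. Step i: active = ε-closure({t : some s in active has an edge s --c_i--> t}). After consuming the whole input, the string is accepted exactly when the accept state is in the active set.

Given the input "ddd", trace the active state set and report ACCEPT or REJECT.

Answer: ACCEPT

Steps:
S₀ = ε-closure({0}) = {0,2}
'd' @ 1: {3,4,6,8,10}
'd' @ 2: {1,2,5,6,7,8,9,10}  ✓accept
'd' @ 3: {1,2,3,4,5,6,7,8,9,10}  ✓accept
end set {1,2,3,4,5,6,7,8,9,10} — state 1 in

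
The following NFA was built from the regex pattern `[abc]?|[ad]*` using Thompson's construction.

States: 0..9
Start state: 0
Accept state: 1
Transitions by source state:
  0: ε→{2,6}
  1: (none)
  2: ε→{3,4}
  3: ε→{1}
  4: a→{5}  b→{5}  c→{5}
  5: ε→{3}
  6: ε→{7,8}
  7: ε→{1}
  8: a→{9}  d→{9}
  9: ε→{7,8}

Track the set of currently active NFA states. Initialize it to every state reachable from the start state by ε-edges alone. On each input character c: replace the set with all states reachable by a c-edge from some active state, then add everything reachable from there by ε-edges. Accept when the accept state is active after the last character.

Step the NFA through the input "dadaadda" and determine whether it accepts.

start: ε-closure({0}) = {0,1,2,3,4,6,7,8}
'd' @ 1: {1,7,8,9}  ✓accept
'a' @ 2: {1,7,8,9}  ✓accept
'd' @ 3: {1,7,8,9}  ✓accept
'a' @ 4: {1,7,8,9}  ✓accept
'a' @ 5: {1,7,8,9}  ✓accept
'd' @ 6: {1,7,8,9}  ✓accept
'd' @ 7: {1,7,8,9}  ✓accept
'a' @ 8: {1,7,8,9}  ✓accept
end set {1,7,8,9} — state 1 in

Answer: ACCEPT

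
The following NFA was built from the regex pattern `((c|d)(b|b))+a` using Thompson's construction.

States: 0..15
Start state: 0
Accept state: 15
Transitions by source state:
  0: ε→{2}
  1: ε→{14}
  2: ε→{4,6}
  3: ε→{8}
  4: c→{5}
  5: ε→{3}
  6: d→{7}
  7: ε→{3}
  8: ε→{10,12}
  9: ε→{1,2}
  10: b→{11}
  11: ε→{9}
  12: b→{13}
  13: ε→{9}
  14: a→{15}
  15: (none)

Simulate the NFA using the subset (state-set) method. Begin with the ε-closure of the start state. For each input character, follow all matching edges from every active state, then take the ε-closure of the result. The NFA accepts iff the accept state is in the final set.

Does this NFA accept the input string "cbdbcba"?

Answer: ACCEPT

Derivation:
S₀ = ε-closure({0}) = {0,2,4,6}
'c' @ 1: {3,5,8,10,12}
'b' @ 2: {1,2,4,6,9,11,13,14}
'd' @ 3: {3,7,8,10,12}
'b' @ 4: {1,2,4,6,9,11,13,14}
'c' @ 5: {3,5,8,10,12}
'b' @ 6: {1,2,4,6,9,11,13,14}
'a' @ 7: {15}  ✓accept
after full input: {15}  (accept=15 in)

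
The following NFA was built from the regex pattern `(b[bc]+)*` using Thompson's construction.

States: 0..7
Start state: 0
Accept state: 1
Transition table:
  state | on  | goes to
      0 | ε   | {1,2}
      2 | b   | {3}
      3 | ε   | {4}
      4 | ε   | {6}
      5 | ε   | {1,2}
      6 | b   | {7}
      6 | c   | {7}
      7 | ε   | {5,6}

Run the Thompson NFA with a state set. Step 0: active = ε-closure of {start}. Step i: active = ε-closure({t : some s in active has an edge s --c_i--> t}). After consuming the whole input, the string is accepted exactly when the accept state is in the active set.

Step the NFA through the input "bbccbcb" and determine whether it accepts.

initial (ε-close {0}): {0,1,2}
'b' @ 1: {3,4,6}
'b' @ 2: {1,2,5,6,7}  (accept∈set)
'c' @ 3: {1,2,5,6,7}  (accept∈set)
'c' @ 4: {1,2,5,6,7}  (accept∈set)
'b' @ 5: {1,2,3,4,5,6,7}  (accept∈set)
'c' @ 6: {1,2,5,6,7}  (accept∈set)
'b' @ 7: {1,2,3,4,5,6,7}  (accept∈set)
final: {1,2,3,4,5,6,7}; accept 1 in set

Answer: ACCEPT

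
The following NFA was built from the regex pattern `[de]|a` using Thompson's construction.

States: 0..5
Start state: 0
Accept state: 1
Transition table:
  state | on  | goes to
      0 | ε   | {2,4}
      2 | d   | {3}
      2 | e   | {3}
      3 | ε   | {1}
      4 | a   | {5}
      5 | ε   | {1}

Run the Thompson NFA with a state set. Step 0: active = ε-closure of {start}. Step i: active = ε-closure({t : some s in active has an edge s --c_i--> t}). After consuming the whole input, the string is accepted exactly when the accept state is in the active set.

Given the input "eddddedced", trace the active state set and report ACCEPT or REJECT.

S₀ = ε-closure({0}) = {0,2,4}
'e' @ 1: {1,3}  (accept∈set)
'd' @ 2: {}  — dead — no transitions
rest 'dddedced' ignored (set empty)
final: {}; accept 1 not in set

Answer: REJECT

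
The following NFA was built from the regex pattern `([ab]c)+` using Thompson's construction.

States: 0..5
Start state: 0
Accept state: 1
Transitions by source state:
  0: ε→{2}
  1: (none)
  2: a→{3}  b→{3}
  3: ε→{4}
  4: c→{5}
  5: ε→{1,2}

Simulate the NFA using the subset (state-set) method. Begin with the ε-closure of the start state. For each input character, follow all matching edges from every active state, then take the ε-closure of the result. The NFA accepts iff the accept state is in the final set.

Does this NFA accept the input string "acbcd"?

Answer: REJECT

Derivation:
start: ε-closure({0}) = {0,2}
'a' @ 1: {3,4}
'c' @ 2: {1,2,5}  (accept∈set)
'b' @ 3: {3,4}
'c' @ 4: {1,2,5}  (accept∈set)
'd' @ 5: {}  — state set empty
end set {} — state 1 not in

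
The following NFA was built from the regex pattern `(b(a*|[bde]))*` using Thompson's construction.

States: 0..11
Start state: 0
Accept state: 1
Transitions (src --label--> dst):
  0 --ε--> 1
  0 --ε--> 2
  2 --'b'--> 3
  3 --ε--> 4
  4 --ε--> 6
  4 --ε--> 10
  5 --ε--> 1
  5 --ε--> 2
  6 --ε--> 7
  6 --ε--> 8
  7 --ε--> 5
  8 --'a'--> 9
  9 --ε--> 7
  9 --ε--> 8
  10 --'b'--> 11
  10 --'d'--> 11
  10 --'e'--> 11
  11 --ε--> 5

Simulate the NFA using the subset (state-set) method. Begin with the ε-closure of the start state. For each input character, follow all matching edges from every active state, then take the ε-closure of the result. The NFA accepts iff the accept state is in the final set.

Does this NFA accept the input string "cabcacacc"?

Answer: REJECT

Steps:
S₀ = ε-closure({0}) = {0,1,2}
'c' @ 1: {}  — dead — no transitions
rest 'abcacacc' ignored (set empty)
after full input: {}  (accept=1 not in)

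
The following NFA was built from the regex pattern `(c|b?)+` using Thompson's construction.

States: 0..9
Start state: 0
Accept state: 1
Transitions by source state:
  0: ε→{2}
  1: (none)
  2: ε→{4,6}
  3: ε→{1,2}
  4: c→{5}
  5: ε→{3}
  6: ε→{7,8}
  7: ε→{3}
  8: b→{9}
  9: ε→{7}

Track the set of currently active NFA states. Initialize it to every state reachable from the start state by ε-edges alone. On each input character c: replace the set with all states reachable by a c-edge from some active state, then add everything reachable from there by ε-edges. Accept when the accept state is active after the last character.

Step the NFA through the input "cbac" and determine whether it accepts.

Answer: REJECT

Trace:
start: ε-closure({0}) = {0,1,2,3,4,6,7,8}
'c' @ 1: {1,2,3,4,5,6,7,8}  ✓accept
'b' @ 2: {1,2,3,4,6,7,8,9}  ✓accept
'a' @ 3: {}  — state set empty
rest 'c' ignored (set empty)
after full input: {}  (accept=1 not in)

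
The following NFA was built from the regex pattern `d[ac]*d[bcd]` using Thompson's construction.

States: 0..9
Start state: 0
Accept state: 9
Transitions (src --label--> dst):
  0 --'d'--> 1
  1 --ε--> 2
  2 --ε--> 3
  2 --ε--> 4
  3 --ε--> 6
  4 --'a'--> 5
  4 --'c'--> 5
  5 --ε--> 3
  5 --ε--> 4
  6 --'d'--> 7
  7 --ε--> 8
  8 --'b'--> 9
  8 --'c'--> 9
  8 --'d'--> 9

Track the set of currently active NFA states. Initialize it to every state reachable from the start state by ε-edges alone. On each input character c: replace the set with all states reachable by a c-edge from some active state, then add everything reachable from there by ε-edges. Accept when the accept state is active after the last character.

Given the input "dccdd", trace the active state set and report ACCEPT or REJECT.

Answer: ACCEPT

Steps:
S₀ = ε-closure({0}) = {0}
'd' @ 1: {1,2,3,4,6}
'c' @ 2: {3,4,5,6}
'c' @ 3: {3,4,5,6}
'd' @ 4: {7,8}
'd' @ 5: {9}  [accepting]
after full input: {9}  (accept=9 in)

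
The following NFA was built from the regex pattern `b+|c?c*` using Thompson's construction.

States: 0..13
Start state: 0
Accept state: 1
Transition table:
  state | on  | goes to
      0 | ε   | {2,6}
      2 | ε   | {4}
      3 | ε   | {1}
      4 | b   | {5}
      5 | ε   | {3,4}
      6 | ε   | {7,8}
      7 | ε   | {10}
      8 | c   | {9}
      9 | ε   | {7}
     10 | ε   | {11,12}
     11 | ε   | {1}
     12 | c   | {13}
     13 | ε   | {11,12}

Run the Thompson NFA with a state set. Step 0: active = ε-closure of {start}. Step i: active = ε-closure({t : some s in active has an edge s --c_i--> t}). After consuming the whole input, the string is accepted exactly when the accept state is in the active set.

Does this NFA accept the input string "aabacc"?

Answer: REJECT

Derivation:
initial (ε-close {0}): {0,1,2,4,6,7,8,10,11,12}
'a' @ 1: {}  — no active states
rest 'abacc' ignored (set empty)
end set {} — state 1 not in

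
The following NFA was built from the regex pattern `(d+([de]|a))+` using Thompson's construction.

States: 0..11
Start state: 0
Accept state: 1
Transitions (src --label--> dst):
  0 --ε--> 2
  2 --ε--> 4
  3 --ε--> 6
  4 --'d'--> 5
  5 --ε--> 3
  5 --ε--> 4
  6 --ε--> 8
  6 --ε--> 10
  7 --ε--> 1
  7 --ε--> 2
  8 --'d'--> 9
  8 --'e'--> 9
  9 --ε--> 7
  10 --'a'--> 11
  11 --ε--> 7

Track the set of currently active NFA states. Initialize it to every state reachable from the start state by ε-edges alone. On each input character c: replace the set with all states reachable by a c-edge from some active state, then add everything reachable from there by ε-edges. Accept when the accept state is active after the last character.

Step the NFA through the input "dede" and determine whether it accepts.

Answer: ACCEPT

Trace:
start: ε-closure({0}) = {0,2,4}
'd' @ 1: {3,4,5,6,8,10}
'e' @ 2: {1,2,4,7,9}  (accept∈set)
'd' @ 3: {3,4,5,6,8,10}
'e' @ 4: {1,2,4,7,9}  (accept∈set)
after full input: {1,2,4,7,9}  (accept=1 in)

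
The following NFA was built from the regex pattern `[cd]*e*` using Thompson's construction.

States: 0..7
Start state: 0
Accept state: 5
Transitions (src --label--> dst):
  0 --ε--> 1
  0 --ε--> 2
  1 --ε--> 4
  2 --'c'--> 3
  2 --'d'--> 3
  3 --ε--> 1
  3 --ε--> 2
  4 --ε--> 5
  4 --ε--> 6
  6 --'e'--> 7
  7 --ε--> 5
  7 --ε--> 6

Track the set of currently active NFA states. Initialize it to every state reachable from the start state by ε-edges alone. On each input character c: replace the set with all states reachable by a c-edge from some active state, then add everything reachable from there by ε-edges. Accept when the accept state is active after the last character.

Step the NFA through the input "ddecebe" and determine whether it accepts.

S₀ = ε-closure({0}) = {0,1,2,4,5,6}
'd' @ 1: {1,2,3,4,5,6}  [accepting]
'd' @ 2: {1,2,3,4,5,6}  [accepting]
'e' @ 3: {5,6,7}  [accepting]
'c' @ 4: {}  — no active states
rest 'ebe' ignored (set empty)
after full input: {}  (accept=5 not in)

Answer: REJECT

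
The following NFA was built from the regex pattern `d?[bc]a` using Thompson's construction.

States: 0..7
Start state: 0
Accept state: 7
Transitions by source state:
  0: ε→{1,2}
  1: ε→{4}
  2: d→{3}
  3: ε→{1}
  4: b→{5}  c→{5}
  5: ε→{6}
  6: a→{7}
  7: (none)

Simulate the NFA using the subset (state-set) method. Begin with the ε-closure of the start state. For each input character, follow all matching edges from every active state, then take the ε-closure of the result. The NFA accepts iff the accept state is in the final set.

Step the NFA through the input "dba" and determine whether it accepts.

Answer: ACCEPT

Derivation:
initial (ε-close {0}): {0,1,2,4}
'd' @ 1: {1,3,4}
'b' @ 2: {5,6}
'a' @ 3: {7}  ✓accept
end set {7} — state 7 in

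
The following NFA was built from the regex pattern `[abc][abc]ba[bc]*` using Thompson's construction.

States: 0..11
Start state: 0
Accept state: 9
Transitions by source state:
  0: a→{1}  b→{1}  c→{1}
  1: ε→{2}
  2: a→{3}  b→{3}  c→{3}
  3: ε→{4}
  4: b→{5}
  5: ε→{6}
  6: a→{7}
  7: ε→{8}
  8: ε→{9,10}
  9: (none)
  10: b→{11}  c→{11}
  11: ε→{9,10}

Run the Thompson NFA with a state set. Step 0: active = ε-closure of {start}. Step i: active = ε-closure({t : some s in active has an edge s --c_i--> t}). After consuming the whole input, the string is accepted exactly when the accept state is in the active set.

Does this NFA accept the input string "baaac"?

Answer: REJECT

Derivation:
initial (ε-close {0}): {0}
'b' @ 1: {1,2}
'a' @ 2: {3,4}
'a' @ 3: {}  — no active states
rest 'ac' ignored (set empty)
after full input: {}  (accept=9 not in)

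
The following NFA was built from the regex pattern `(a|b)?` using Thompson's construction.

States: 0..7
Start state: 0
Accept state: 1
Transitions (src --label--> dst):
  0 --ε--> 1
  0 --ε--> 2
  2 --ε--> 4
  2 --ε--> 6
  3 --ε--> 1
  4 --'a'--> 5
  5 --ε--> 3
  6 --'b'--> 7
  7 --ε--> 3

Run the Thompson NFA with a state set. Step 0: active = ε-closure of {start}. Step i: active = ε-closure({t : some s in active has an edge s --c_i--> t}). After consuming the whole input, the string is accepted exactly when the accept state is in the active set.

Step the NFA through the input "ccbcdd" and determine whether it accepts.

Answer: REJECT

Derivation:
initial (ε-close {0}): {0,1,2,4,6}
'c' @ 1: {}  — no active states
rest 'cbcdd' ignored (set empty)
end set {} — state 1 not in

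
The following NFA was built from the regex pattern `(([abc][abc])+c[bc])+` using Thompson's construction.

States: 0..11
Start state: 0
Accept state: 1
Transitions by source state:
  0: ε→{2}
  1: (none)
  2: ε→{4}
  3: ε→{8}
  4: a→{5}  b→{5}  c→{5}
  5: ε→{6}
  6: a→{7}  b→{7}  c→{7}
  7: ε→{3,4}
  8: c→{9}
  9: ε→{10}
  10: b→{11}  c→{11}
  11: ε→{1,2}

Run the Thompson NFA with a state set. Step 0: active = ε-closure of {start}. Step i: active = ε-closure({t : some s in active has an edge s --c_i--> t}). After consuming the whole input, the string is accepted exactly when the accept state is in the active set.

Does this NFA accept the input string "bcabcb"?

start: ε-closure({0}) = {0,2,4}
'b' @ 1: {5,6}
'c' @ 2: {3,4,7,8}
'a' @ 3: {5,6}
'b' @ 4: {3,4,7,8}
'c' @ 5: {5,6,9,10}
'b' @ 6: {1,2,3,4,7,8,11}  (accept∈set)
end set {1,2,3,4,7,8,11} — state 1 in

Answer: ACCEPT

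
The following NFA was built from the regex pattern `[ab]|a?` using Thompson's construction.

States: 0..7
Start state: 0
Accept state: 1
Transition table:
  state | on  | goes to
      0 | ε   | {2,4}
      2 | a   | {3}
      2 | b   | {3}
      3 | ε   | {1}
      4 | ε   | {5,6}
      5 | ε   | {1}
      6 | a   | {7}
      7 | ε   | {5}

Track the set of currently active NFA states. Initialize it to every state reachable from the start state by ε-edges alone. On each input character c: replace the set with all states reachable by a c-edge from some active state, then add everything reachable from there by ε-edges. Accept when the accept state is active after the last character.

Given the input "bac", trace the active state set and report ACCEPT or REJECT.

start: ε-closure({0}) = {0,1,2,4,5,6}
'b' @ 1: {1,3}  ✓accept
'a' @ 2: {}  — no active states
rest 'c' ignored (set empty)
final: {}; accept 1 not in set

Answer: REJECT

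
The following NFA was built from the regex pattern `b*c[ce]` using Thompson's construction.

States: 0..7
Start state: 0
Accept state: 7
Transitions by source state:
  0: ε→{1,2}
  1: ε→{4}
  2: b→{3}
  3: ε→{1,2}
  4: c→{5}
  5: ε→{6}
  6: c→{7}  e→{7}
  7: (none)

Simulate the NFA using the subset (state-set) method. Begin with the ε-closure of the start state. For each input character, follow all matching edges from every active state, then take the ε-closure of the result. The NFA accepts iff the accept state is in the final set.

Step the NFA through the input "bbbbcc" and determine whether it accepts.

S₀ = ε-closure({0}) = {0,1,2,4}
'b' @ 1: {1,2,3,4}
'b' @ 2: {1,2,3,4}
'b' @ 3: {1,2,3,4}
'b' @ 4: {1,2,3,4}
'c' @ 5: {5,6}
'c' @ 6: {7}  (accept∈set)
after full input: {7}  (accept=7 in)

Answer: ACCEPT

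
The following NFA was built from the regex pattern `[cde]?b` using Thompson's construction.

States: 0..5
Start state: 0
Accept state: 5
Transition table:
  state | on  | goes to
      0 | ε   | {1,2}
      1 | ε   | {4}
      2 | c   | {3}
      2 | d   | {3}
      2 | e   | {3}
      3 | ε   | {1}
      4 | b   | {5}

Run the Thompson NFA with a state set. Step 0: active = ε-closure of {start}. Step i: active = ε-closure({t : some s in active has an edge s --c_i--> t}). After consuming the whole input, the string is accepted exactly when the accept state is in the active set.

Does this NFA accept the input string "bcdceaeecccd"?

Answer: REJECT

Trace:
S₀ = ε-closure({0}) = {0,1,2,4}
'b' @ 1: {5}  ✓accept
'c' @ 2: {}  — dead — no transitions
rest 'dceaeecccd' ignored (set empty)
end set {} — state 5 not in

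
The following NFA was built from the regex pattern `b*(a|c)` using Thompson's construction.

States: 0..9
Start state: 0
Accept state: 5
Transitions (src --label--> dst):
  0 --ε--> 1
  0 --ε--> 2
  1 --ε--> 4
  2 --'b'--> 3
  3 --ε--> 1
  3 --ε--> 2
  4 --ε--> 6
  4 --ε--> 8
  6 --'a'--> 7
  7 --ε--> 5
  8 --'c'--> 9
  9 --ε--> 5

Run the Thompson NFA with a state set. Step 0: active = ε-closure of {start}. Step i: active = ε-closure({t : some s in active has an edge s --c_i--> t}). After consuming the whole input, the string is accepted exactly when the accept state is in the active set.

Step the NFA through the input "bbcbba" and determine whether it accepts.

initial (ε-close {0}): {0,1,2,4,6,8}
'b' @ 1: {1,2,3,4,6,8}
'b' @ 2: {1,2,3,4,6,8}
'c' @ 3: {5,9}  (accept∈set)
'b' @ 4: {}  — dead — no transitions
rest 'ba' ignored (set empty)
end set {} — state 5 not in

Answer: REJECT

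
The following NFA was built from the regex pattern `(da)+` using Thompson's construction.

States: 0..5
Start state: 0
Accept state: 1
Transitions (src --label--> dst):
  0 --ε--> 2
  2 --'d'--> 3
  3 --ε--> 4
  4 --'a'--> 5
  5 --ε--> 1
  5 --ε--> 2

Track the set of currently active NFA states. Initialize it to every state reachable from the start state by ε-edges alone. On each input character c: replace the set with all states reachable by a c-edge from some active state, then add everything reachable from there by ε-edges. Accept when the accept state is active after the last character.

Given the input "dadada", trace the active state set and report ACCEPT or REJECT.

Answer: ACCEPT

Trace:
initial (ε-close {0}): {0,2}
'd' @ 1: {3,4}
'a' @ 2: {1,2,5}  [accepting]
'd' @ 3: {3,4}
'a' @ 4: {1,2,5}  [accepting]
'd' @ 5: {3,4}
'a' @ 6: {1,2,5}  [accepting]
end set {1,2,5} — state 1 in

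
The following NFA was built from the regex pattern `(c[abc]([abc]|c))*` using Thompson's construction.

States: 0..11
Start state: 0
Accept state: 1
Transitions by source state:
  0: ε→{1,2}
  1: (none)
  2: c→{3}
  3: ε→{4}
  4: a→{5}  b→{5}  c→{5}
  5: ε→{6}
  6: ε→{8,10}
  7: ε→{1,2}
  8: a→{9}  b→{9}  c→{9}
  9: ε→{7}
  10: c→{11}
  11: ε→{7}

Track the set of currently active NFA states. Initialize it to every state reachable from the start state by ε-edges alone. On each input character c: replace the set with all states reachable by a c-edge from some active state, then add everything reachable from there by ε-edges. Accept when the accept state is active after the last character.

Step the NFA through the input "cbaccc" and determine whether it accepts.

Answer: ACCEPT

Trace:
initial (ε-close {0}): {0,1,2}
'c' @ 1: {3,4}
'b' @ 2: {5,6,8,10}
'a' @ 3: {1,2,7,9}  [accepting]
'c' @ 4: {3,4}
'c' @ 5: {5,6,8,10}
'c' @ 6: {1,2,7,9,11}  [accepting]
after full input: {1,2,7,9,11}  (accept=1 in)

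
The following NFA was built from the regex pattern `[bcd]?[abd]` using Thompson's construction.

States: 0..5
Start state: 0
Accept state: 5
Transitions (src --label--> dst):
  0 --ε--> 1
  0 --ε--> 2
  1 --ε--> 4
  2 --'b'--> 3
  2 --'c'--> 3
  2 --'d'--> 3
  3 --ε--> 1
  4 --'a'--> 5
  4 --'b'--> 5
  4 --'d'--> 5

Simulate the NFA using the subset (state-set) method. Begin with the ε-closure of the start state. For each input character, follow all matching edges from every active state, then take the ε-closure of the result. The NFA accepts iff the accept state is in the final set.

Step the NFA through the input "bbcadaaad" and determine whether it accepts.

Answer: REJECT

Trace:
start: ε-closure({0}) = {0,1,2,4}
'b' @ 1: {1,3,4,5}  ✓accept
'b' @ 2: {5}  ✓accept
'c' @ 3: {}  — state set empty
rest 'adaaad' ignored (set empty)
end set {} — state 5 not in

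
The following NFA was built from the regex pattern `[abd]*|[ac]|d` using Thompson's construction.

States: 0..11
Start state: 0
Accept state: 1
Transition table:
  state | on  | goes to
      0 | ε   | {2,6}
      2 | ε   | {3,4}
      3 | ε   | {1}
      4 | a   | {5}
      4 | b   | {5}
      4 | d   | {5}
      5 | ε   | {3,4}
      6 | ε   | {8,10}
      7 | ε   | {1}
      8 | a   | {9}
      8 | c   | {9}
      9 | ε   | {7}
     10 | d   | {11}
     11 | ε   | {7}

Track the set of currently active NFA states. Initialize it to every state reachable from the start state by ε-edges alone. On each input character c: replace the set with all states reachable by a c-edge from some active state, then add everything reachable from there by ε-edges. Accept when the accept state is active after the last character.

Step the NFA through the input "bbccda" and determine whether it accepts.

start: ε-closure({0}) = {0,1,2,3,4,6,8,10}
'b' @ 1: {1,3,4,5}  (accept∈set)
'b' @ 2: {1,3,4,5}  (accept∈set)
'c' @ 3: {}  — no active states
rest 'cda' ignored (set empty)
final: {}; accept 1 not in set

Answer: REJECT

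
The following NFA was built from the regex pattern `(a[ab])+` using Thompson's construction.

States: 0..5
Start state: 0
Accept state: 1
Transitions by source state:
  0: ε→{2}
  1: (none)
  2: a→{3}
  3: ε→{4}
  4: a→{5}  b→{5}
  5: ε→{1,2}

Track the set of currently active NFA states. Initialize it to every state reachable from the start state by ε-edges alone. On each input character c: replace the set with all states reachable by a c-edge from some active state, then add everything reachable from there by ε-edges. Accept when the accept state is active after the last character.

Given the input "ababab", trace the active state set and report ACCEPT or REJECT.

Answer: ACCEPT

Derivation:
initial (ε-close {0}): {0,2}
'a' @ 1: {3,4}
'b' @ 2: {1,2,5}  (accept∈set)
'a' @ 3: {3,4}
'b' @ 4: {1,2,5}  (accept∈set)
'a' @ 5: {3,4}
'b' @ 6: {1,2,5}  (accept∈set)
after full input: {1,2,5}  (accept=1 in)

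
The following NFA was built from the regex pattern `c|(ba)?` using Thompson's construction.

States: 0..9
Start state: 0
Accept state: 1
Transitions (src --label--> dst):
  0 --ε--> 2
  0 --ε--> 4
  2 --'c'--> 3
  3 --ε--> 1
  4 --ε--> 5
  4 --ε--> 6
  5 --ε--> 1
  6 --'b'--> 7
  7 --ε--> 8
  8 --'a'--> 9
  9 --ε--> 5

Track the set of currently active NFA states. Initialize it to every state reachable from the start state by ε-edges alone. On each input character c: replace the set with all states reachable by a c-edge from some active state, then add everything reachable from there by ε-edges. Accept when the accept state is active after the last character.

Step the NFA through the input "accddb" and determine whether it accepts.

initial (ε-close {0}): {0,1,2,4,5,6}
'a' @ 1: {}  — no active states
rest 'ccddb' ignored (set empty)
end set {} — state 1 not in

Answer: REJECT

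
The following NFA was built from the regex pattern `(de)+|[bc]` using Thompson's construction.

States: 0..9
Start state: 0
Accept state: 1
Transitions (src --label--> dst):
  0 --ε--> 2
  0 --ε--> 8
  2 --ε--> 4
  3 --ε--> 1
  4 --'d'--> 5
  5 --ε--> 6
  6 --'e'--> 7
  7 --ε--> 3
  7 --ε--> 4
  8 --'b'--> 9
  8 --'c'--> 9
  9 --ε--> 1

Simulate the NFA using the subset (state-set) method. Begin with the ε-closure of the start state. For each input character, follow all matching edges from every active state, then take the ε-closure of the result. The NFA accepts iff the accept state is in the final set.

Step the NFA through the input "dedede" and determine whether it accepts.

Answer: ACCEPT

Trace:
initial (ε-close {0}): {0,2,4,8}
'd' @ 1: {5,6}
'e' @ 2: {1,3,4,7}  [accepting]
'd' @ 3: {5,6}
'e' @ 4: {1,3,4,7}  [accepting]
'd' @ 5: {5,6}
'e' @ 6: {1,3,4,7}  [accepting]
final: {1,3,4,7}; accept 1 in set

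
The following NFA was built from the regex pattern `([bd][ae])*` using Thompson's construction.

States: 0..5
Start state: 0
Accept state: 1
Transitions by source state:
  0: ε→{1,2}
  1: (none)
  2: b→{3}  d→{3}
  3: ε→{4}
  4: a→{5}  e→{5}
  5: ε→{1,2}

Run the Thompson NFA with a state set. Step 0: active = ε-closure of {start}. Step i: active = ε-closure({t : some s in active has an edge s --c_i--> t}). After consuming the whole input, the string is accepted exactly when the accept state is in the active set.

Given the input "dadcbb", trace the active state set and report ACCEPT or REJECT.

S₀ = ε-closure({0}) = {0,1,2}
'd' @ 1: {3,4}
'a' @ 2: {1,2,5}  [accepting]
'd' @ 3: {3,4}
'c' @ 4: {}  — dead — no transitions
rest 'bb' ignored (set empty)
final: {}; accept 1 not in set

Answer: REJECT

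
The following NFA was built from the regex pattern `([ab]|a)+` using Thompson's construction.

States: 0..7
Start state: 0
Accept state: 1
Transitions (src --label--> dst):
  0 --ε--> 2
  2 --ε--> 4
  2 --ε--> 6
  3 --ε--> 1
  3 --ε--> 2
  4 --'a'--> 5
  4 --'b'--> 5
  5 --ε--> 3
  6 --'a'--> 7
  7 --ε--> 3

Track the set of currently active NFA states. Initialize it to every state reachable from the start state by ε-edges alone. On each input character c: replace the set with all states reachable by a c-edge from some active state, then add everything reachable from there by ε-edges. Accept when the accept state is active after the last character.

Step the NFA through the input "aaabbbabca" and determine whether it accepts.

Answer: REJECT

Derivation:
initial (ε-close {0}): {0,2,4,6}
'a' @ 1: {1,2,3,4,5,6,7}  (accept∈set)
'a' @ 2: {1,2,3,4,5,6,7}  (accept∈set)
'a' @ 3: {1,2,3,4,5,6,7}  (accept∈set)
'b' @ 4: {1,2,3,4,5,6}  (accept∈set)
'b' @ 5: {1,2,3,4,5,6}  (accept∈set)
'b' @ 6: {1,2,3,4,5,6}  (accept∈set)
'a' @ 7: {1,2,3,4,5,6,7}  (accept∈set)
'b' @ 8: {1,2,3,4,5,6}  (accept∈set)
'c' @ 9: {}  — no active states
rest 'a' ignored (set empty)
end set {} — state 1 not in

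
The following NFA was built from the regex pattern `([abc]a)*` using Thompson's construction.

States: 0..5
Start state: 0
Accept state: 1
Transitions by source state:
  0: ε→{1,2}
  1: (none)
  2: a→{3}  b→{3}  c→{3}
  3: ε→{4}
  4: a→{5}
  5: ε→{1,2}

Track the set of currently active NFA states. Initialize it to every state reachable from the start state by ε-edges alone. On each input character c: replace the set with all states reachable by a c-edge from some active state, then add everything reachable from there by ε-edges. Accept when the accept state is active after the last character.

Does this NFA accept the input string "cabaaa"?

S₀ = ε-closure({0}) = {0,1,2}
'c' @ 1: {3,4}
'a' @ 2: {1,2,5}  (accept∈set)
'b' @ 3: {3,4}
'a' @ 4: {1,2,5}  (accept∈set)
'a' @ 5: {3,4}
'a' @ 6: {1,2,5}  (accept∈set)
end set {1,2,5} — state 1 in

Answer: ACCEPT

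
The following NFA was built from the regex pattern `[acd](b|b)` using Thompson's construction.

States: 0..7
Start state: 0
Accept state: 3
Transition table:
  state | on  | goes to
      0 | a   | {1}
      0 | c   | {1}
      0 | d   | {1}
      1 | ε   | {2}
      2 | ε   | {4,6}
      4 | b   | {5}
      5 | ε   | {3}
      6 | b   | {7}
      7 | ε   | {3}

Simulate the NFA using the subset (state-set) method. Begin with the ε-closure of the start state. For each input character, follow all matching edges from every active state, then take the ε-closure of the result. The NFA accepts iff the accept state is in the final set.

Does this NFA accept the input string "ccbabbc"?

Answer: REJECT

Derivation:
start: ε-closure({0}) = {0}
'c' @ 1: {1,2,4,6}
'c' @ 2: {}  — dead — no transitions
rest 'babbc' ignored (set empty)
after full input: {}  (accept=3 not in)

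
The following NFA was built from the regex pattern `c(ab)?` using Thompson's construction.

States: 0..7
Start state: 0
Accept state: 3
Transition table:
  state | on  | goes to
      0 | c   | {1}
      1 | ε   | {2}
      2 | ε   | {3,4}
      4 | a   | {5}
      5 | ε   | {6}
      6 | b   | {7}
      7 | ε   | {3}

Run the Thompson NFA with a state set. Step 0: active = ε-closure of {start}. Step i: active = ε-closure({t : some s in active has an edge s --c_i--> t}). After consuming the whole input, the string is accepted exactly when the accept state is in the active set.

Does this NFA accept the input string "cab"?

start: ε-closure({0}) = {0}
'c' @ 1: {1,2,3,4}  (accept∈set)
'a' @ 2: {5,6}
'b' @ 3: {3,7}  (accept∈set)
end set {3,7} — state 3 in

Answer: ACCEPT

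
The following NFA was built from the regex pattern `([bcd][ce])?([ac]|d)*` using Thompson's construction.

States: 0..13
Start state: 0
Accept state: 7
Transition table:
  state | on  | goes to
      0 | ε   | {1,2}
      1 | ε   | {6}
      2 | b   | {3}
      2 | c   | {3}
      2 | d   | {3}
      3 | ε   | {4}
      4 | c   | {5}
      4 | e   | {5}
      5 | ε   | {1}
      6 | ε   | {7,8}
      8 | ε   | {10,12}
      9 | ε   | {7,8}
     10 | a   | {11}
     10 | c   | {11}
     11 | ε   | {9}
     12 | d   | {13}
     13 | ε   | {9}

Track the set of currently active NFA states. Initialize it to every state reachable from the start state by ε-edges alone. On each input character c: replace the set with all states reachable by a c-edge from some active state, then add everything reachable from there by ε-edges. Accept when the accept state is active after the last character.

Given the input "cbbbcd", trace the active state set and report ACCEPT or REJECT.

S₀ = ε-closure({0}) = {0,1,2,6,7,8,10,12}
'c' @ 1: {3,4,7,8,9,10,11,12}  [accepting]
'b' @ 2: {}  — dead — no transitions
rest 'bbcd' ignored (set empty)
end set {} — state 7 not in

Answer: REJECT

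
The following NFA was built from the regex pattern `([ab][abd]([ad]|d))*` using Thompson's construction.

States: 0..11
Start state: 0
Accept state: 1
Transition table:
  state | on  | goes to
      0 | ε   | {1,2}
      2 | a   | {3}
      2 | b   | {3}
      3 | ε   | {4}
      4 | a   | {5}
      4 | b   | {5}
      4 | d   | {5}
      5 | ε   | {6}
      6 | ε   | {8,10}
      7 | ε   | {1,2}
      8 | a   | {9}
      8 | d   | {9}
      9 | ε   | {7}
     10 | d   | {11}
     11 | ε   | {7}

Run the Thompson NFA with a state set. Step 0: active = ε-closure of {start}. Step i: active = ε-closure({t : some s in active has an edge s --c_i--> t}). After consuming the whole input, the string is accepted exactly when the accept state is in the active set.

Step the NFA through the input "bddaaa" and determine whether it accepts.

S₀ = ε-closure({0}) = {0,1,2}
'b' @ 1: {3,4}
'd' @ 2: {5,6,8,10}
'd' @ 3: {1,2,7,9,11}  ✓accept
'a' @ 4: {3,4}
'a' @ 5: {5,6,8,10}
'a' @ 6: {1,2,7,9}  ✓accept
final: {1,2,7,9}; accept 1 in set

Answer: ACCEPT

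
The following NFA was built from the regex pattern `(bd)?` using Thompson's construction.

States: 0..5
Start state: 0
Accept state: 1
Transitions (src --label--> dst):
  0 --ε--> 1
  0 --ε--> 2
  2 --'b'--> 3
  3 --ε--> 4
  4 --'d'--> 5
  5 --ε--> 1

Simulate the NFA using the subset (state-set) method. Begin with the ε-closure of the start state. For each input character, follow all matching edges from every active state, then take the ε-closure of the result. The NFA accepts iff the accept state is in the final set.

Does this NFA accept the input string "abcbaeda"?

initial (ε-close {0}): {0,1,2}
'a' @ 1: {}  — state set empty
rest 'bcbaeda' ignored (set empty)
final: {}; accept 1 not in set

Answer: REJECT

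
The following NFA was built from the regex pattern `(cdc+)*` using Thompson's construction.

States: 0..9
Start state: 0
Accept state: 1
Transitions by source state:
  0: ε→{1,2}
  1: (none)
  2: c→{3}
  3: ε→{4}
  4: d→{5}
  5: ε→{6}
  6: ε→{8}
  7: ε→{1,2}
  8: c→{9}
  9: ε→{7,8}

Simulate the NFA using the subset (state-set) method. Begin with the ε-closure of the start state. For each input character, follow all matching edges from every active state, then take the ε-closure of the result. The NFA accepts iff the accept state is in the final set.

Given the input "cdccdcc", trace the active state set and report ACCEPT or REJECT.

initial (ε-close {0}): {0,1,2}
'c' @ 1: {3,4}
'd' @ 2: {5,6,8}
'c' @ 3: {1,2,7,8,9}  ✓accept
'c' @ 4: {1,2,3,4,7,8,9}  ✓accept
'd' @ 5: {5,6,8}
'c' @ 6: {1,2,7,8,9}  ✓accept
'c' @ 7: {1,2,3,4,7,8,9}  ✓accept
after full input: {1,2,3,4,7,8,9}  (accept=1 in)

Answer: ACCEPT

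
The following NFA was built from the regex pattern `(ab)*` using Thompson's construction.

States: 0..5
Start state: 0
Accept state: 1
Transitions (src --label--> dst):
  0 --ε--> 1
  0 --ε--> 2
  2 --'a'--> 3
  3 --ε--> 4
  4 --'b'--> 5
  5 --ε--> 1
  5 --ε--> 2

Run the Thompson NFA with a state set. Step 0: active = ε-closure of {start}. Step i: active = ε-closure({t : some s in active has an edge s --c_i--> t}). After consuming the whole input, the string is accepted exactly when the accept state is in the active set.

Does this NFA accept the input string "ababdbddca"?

initial (ε-close {0}): {0,1,2}
'a' @ 1: {3,4}
'b' @ 2: {1,2,5}  (accept∈set)
'a' @ 3: {3,4}
'b' @ 4: {1,2,5}  (accept∈set)
'd' @ 5: {}  — dead — no transitions
rest 'bddca' ignored (set empty)
end set {} — state 1 not in

Answer: REJECT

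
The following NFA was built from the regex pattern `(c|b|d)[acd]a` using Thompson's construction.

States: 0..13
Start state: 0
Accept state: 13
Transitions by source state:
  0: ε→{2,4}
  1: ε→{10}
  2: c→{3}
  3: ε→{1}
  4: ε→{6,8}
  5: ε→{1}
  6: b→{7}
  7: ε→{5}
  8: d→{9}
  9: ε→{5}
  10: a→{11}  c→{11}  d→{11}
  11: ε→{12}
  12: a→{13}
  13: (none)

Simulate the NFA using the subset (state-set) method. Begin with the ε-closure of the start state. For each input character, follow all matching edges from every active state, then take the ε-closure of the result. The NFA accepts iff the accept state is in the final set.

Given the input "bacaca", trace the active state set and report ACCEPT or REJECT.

Answer: REJECT

Derivation:
start: ε-closure({0}) = {0,2,4,6,8}
'b' @ 1: {1,5,7,10}
'a' @ 2: {11,12}
'c' @ 3: {}  — dead — no transitions
rest 'aca' ignored (set empty)
end set {} — state 13 not in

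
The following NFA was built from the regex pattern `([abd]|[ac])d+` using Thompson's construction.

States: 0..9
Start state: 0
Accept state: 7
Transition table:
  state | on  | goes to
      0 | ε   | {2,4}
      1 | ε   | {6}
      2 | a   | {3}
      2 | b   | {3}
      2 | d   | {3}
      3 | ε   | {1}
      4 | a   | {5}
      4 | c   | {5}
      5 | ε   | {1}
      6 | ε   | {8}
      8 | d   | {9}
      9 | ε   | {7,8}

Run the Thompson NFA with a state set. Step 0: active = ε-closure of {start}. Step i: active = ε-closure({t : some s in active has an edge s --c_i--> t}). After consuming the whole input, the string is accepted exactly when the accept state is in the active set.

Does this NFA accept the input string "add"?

Answer: ACCEPT

Trace:
start: ε-closure({0}) = {0,2,4}
'a' @ 1: {1,3,5,6,8}
'd' @ 2: {7,8,9}  (accept∈set)
'd' @ 3: {7,8,9}  (accept∈set)
end set {7,8,9} — state 7 in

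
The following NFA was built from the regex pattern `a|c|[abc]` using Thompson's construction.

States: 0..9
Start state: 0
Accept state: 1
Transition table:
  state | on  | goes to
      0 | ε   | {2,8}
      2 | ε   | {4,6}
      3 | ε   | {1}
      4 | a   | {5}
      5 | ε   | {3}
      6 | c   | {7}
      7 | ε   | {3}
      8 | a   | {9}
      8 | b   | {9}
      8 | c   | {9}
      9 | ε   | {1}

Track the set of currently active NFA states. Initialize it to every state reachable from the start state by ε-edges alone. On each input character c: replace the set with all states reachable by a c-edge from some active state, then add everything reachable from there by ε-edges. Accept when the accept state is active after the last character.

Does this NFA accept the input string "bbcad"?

Answer: REJECT

Trace:
start: ε-closure({0}) = {0,2,4,6,8}
'b' @ 1: {1,9}  ✓accept
'b' @ 2: {}  — no active states
rest 'cad' ignored (set empty)
after full input: {}  (accept=1 not in)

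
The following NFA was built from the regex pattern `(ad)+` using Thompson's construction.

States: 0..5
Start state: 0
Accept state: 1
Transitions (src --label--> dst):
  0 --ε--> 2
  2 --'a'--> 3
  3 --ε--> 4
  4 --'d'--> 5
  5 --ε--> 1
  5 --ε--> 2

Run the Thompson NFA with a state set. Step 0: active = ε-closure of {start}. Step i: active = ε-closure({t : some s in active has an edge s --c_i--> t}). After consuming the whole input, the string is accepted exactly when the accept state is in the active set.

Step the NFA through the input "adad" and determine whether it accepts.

start: ε-closure({0}) = {0,2}
'a' @ 1: {3,4}
'd' @ 2: {1,2,5}  ✓accept
'a' @ 3: {3,4}
'd' @ 4: {1,2,5}  ✓accept
after full input: {1,2,5}  (accept=1 in)

Answer: ACCEPT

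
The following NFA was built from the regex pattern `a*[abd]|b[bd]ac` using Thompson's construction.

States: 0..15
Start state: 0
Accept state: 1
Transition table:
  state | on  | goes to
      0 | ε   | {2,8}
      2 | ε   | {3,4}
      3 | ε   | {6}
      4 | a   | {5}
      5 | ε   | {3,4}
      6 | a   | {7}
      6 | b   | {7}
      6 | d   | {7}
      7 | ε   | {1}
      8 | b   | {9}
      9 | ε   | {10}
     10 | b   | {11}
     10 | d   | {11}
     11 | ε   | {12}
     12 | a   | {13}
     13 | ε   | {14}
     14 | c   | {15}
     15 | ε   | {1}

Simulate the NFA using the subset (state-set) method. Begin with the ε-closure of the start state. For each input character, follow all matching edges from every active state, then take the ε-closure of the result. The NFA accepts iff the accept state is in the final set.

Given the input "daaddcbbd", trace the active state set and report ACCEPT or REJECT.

S₀ = ε-closure({0}) = {0,2,3,4,6,8}
'd' @ 1: {1,7}  ✓accept
'a' @ 2: {}  — no active states
rest 'addcbbd' ignored (set empty)
final: {}; accept 1 not in set

Answer: REJECT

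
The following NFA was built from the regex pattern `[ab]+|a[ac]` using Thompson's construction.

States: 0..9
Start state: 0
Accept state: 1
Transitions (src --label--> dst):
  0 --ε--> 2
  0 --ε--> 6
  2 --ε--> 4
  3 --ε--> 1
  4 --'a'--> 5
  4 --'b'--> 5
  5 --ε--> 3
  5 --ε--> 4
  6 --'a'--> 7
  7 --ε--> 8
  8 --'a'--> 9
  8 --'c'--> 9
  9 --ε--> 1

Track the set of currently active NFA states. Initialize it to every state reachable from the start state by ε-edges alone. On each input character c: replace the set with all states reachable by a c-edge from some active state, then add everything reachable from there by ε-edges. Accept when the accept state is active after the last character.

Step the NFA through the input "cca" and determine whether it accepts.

initial (ε-close {0}): {0,2,4,6}
'c' @ 1: {}  — no active states
rest 'ca' ignored (set empty)
after full input: {}  (accept=1 not in)

Answer: REJECT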